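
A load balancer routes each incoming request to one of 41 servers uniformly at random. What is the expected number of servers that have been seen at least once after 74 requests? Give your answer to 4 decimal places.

For each server, P(seen in 74 requests) = 1 - (40/41)^74 = 0.83915.
By linearity of expectation, E[distinct seen] = 41·(1 - (40/41)^74) = 34.40495.

34.4050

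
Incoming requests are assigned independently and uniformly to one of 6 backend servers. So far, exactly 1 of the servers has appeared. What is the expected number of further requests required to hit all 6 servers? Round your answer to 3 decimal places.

13.700

From k distinct to k+1 distinct takes on average 6/(6-k) requests.
Sum over k = 1,...,5: E = 6/5 + 6/4 + 6/3 + 6/2 + 6/1 = 13.7000.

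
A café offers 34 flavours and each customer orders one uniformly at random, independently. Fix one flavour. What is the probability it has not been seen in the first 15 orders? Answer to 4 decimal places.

0.6390

Each order misses the fixed flavour with probability (34-1)/34 = 33/34, independently.
P(still missing after 15) = (33/34)^15 = 0.63904.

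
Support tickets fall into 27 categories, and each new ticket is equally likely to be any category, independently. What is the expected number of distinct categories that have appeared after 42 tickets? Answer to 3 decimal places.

For each category, P(seen in 42 tickets) = 1 - (26/27)^42 = 0.7951.
By linearity of expectation, E[distinct seen] = 27·(1 - (26/27)^42) = 21.4669.

21.467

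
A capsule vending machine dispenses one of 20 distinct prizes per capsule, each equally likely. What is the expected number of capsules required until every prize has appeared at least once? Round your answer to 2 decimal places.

After k distinct prizes have appeared, the next capsule gives a new one with probability (20-k)/20, so the expected wait for the (k+1)-th is 20/(20-k).
E[T] = 20/20 + 20/19 + 20/18 + ... + 20/2 + 20/1 = 20·H_{20}.
H_{20} = 3.598, so E[T] = 71.955.

71.95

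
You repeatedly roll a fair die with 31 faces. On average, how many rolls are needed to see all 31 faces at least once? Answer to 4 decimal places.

124.8446

The wait to go from k to k+1 distinct faces is geometric with mean 31/(31-k).
E[T] = 31/31 + 31/30 + 31/29 + ... + 31/2 + 31/1 = 31·H_{31}.
H_{31} = 4.02725, so E[T] = 124.84460.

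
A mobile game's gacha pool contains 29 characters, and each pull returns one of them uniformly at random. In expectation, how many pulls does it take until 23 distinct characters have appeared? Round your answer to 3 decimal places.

43.838

Going from k to k+1 distinct takes a geometric number of pulls with mean 29/(29-k).
Sum over k = 0,...,22: E = 29/29 + 29/28 + 29/27 + ... + 29/8 + 29/7 = 43.8380.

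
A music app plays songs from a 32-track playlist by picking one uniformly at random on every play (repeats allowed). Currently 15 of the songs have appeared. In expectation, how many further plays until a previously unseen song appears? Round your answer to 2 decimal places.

Each play yields a new song with probability (32-15)/32 = 17/32, so the wait is geometric with mean 32/17.
E = 32/17 = 1.882.

1.88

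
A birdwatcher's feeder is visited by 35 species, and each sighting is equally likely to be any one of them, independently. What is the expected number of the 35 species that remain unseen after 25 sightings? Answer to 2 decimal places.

16.96

For each species, P(unseen after 25) = (34/35)^25 = 0.484.
By linearity of expectation, E[unseen] = 35·(34/35)^25 = 16.957.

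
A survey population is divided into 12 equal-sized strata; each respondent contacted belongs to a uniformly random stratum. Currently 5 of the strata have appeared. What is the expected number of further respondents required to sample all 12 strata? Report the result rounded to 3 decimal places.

31.114

The wait to go from k to k+1 distinct strata is geometric with mean 12/(12-k).
Sum over k = 5,...,11: E = 12/7 + 12/6 + 12/5 + ... + 12/2 + 12/1 = 31.1143.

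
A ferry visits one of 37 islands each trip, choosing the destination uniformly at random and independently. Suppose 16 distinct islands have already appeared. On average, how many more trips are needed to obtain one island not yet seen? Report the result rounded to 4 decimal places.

1.7619

The number of trips until the next new island is geometric with success probability 21/37, so its mean is 37/21.
E = 37/21 = 1.76190.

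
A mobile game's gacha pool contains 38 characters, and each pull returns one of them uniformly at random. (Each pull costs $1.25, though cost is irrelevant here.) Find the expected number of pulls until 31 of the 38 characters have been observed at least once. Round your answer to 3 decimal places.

62.132

With k distinct characters already seen, the next new one arrives after an expected 38/(38-k) pulls.
Sum over k = 0,...,30: E = 38/38 + 38/37 + 38/36 + ... + 38/9 + 38/8 = 62.1317.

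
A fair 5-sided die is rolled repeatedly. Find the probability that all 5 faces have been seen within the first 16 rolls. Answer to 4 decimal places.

0.8621

Let A_i be the event that face i is missing after 16 rolls. By inclusion–exclusion on the A_i,
P(all seen) = Σ_{j=0}^{5} (-1)^j C(5,j)((5-j)/5)^16
= 1.00000 - 0.14074 + 0.00282 - 0.00000 + 0.00000 - 0.00000
= 0.86208.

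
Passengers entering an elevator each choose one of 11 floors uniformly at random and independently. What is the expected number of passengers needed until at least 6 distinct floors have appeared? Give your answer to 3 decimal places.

8.102

With k distinct floors already seen, the next new one arrives after an expected 11/(11-k) passengers.
Sum over k = 0,...,5: E = 11/11 + 11/10 + 11/9 + 11/8 + 11/7 + 11/6 = 8.1020.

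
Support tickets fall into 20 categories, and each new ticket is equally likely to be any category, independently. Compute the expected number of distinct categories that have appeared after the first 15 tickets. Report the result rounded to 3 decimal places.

10.734

For each category, P(seen in 15 tickets) = 1 - (19/20)^15 = 0.5367.
By linearity of expectation, E[distinct seen] = 20·(1 - (19/20)^15) = 10.7342.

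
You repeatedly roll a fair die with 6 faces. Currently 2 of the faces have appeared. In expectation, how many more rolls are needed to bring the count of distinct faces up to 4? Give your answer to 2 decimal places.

3.50

From k distinct to k+1 distinct takes on average 6/(6-k) rolls.
Sum over k = 2,...,3: E = 6/4 + 6/3 = 3.500.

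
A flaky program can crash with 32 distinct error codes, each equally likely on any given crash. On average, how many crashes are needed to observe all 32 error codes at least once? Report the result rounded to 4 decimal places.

Split into phases: going from k distinct to k+1 distinct takes on average 32/(32-k) crashes.
E[T] = 32/32 + 32/31 + 32/30 + ... + 32/2 + 32/1 = 32·H_{32}.
H_{32} = 4.05850, so E[T] = 129.87185.

129.8718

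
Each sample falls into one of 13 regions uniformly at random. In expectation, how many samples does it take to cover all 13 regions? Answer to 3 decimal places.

41.342

The wait to go from k to k+1 distinct regions is geometric with mean 13/(13-k).
E[T] = 13/13 + 13/12 + 13/11 + ... + 13/2 + 13/1 = 13·H_{13}.
H_{13} = 3.1801, so E[T] = 41.3417.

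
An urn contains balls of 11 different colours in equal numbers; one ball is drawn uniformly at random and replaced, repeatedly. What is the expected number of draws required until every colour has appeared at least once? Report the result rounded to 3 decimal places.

33.219

After k distinct colours have appeared, the next draw gives a new one with probability (11-k)/11, so the expected wait for the (k+1)-th is 11/(11-k).
E[T] = 11/11 + 11/10 + 11/9 + ... + 11/2 + 11/1 = 11·H_{11}.
H_{11} = 3.0199, so E[T] = 33.2187.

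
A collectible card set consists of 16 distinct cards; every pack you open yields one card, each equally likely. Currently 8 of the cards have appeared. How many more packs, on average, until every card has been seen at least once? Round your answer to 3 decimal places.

The wait to go from k to k+1 distinct cards is geometric with mean 16/(16-k).
Sum over k = 8,...,15: E = 16/8 + 16/7 + 16/6 + ... + 16/2 + 16/1 = 43.4857.

43.486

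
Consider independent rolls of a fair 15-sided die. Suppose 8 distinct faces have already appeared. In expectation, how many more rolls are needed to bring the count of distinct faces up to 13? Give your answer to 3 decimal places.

The wait to go from k to k+1 distinct faces is geometric with mean 15/(15-k).
Sum over k = 8,...,12: E = 15/7 + 15/6 + 15/5 + 15/4 + 15/3 = 16.3929.

16.393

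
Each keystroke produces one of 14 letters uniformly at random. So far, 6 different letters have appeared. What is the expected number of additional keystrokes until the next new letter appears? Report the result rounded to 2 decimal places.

The number of keystrokes until the next new letter is geometric with success probability 8/14, so its mean is 14/8.
E = 14/8 = 1.750.

1.75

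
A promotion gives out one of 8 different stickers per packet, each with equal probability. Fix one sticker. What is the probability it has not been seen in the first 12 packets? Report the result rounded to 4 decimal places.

On each packet the fixed sticker fails to appear with probability 7/8.
P(still missing after 12) = (7/8)^12 = 0.20142.

0.2014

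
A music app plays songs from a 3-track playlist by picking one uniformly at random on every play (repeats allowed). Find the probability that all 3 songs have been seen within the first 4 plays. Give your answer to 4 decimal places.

0.4444

Let A_i be the event that song i is missing after 4 plays. By inclusion–exclusion on the A_i,
P(all seen) = Σ_{j=0}^{3} (-1)^j C(3,j)((3-j)/3)^4
= 1.00000 - 0.59259 + 0.03704 - 0.00000
= 0.44444.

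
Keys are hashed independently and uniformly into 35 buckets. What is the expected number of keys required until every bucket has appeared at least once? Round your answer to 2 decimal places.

The wait to go from k to k+1 distinct buckets is geometric with mean 35/(35-k).
E[T] = 35/35 + 35/34 + 35/33 + ... + 35/2 + 35/1 = 35·H_{35}.
H_{35} = 4.147, so E[T] = 145.137.

145.14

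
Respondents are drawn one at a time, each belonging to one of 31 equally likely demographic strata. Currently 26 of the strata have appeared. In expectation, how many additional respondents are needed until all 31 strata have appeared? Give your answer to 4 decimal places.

70.7833

With k distinct strata already seen, the next new one takes an expected 31/(31-k) respondents.
Sum over k = 26,...,30: E = 31/5 + 31/4 + 31/3 + 31/2 + 31/1 = 70.78333.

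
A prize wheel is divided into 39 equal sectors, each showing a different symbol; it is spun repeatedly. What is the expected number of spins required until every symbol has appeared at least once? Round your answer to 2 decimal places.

165.89

Split into phases: going from k distinct to k+1 distinct takes on average 39/(39-k) spins.
E[T] = 39/39 + 39/38 + 39/37 + ... + 39/2 + 39/1 = 39·H_{39}.
H_{39} = 4.254, so E[T] = 165.888.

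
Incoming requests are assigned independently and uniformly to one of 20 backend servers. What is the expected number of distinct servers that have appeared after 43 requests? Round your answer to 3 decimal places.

For each server, P(seen in 43 requests) = 1 - (19/20)^43 = 0.8898.
By linearity of expectation, E[distinct seen] = 20·(1 - (19/20)^43) = 17.7963.

17.796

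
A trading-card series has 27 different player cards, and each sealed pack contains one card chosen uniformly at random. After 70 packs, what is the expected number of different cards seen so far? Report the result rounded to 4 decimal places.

For each card, P(seen in 70 packs) = 1 - (26/27)^70 = 0.92877.
By linearity of expectation, E[distinct seen] = 27·(1 - (26/27)^70) = 25.07675.

25.0768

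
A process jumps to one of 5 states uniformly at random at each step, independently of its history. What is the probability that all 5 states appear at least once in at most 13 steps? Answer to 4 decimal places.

0.7381

Let A_i be the event that state i is missing after 13 steps. By inclusion–exclusion on the A_i,
P(all seen) = Σ_{j=0}^{5} (-1)^j C(5,j)((5-j)/5)^13
= 1.00000 - 0.27488 + 0.01306 - 0.00007 + 0.00000 - 0.00000
= 0.73812.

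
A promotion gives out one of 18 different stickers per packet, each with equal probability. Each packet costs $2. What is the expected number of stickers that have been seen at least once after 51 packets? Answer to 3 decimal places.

For each sticker, P(seen in 51 packets) = 1 - (17/18)^51 = 0.9458.
By linearity of expectation, E[distinct seen] = 18·(1 - (17/18)^51) = 17.0244.

17.024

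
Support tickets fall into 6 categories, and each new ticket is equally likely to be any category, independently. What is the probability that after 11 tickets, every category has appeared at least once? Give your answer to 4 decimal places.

0.3562

Let A_i be the event that category i is missing after 11 tickets. By inclusion–exclusion on the A_i,
P(all seen) = Σ_{j=0}^{6} (-1)^j C(6,j)((6-j)/6)^11
= 1.00000 - 0.80753 + 0.17342 - 0.00977 + 0.00008 - 0.00000 + 0.00000
= 0.35621.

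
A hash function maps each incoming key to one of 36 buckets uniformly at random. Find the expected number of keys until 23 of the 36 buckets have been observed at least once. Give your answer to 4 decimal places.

With k distinct buckets already seen, the next new one arrives after an expected 36/(36-k) keys.
Sum over k = 0,...,22: E = 36/36 + 36/35 + 36/34 + ... + 36/15 + 36/14 = 35.79932.

35.7993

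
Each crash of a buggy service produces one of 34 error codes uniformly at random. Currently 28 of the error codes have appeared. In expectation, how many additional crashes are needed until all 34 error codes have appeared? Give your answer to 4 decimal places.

The wait to go from k to k+1 distinct error codes is geometric with mean 34/(34-k).
Sum over k = 28,...,33: E = 34/6 + 34/5 + 34/4 + 34/3 + 34/2 + 34/1 = 83.30000.

83.3000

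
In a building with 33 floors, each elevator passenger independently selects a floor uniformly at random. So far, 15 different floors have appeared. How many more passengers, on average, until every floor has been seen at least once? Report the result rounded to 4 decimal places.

From k distinct to k+1 distinct takes on average 33/(33-k) passengers.
Sum over k = 15,...,32: E = 33/18 + 33/17 + 33/16 + ... + 33/2 + 33/1 = 115.33857.

115.3386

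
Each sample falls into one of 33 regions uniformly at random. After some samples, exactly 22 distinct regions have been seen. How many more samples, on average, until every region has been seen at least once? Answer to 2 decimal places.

The wait to go from k to k+1 distinct regions is geometric with mean 33/(33-k).
Sum over k = 22,...,32: E = 33/11 + 33/10 + 33/9 + ... + 33/2 + 33/1 = 99.656.

99.66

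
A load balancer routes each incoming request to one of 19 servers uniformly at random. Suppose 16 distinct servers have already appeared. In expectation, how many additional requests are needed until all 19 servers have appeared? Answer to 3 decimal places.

The wait to go from k to k+1 distinct servers is geometric with mean 19/(19-k).
Sum over k = 16,...,18: E = 19/3 + 19/2 + 19/1 = 34.8333.

34.833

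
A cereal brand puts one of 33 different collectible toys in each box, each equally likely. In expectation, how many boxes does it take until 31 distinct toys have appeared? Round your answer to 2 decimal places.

Going from k to k+1 distinct takes a geometric number of boxes with mean 33/(33-k).
Sum over k = 0,...,30: E = 33/33 + 33/32 + 33/31 + ... + 33/4 + 33/3 = 85.430.

85.43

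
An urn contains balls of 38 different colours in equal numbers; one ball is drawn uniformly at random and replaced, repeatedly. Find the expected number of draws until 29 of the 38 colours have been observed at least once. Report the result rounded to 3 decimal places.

Going from k to k+1 distinct takes a geometric number of draws with mean 38/(38-k).
Sum over k = 0,...,28: E = 38/38 + 38/37 + 38/36 + ... + 38/11 + 38/10 = 53.1595.

53.159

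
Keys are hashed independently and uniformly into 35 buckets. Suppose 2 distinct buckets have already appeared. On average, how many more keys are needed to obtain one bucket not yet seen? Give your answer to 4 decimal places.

The number of keys until the next new bucket is geometric with success probability 33/35, so its mean is 35/33.
E = 35/33 = 1.06061.

1.0606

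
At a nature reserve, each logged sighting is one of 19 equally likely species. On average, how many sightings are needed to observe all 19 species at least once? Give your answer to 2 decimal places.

67.41

After k distinct species have appeared, the next sighting gives a new one with probability (19-k)/19, so the expected wait for the (k+1)-th is 19/(19-k).
E[T] = 19/19 + 19/18 + 19/17 + ... + 19/2 + 19/1 = 19·H_{19}.
H_{19} = 3.548, so E[T] = 67.407.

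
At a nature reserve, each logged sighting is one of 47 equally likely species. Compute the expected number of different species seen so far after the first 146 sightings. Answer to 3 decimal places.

For each species, P(seen in 146 sightings) = 1 - (46/47)^146 = 0.9567.
By linearity of expectation, E[distinct seen] = 47·(1 - (46/47)^146) = 44.9655.

44.966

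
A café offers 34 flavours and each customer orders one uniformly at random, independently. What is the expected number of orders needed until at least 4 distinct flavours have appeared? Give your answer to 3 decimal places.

4.190

With k distinct flavours already seen, the next new one arrives after an expected 34/(34-k) orders.
Sum over k = 0,...,3: E = 34/34 + 34/33 + 34/32 + 34/31 = 4.1896.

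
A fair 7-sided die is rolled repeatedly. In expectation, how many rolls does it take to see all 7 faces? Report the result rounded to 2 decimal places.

After k distinct faces have appeared, the next roll gives a new one with probability (7-k)/7, so the expected wait for the (k+1)-th is 7/(7-k).
E[T] = 7/7 + 7/6 + 7/5 + ... + 7/2 + 7/1 = 7·H_{7}.
H_{7} = 2.593, so E[T] = 18.150.

18.15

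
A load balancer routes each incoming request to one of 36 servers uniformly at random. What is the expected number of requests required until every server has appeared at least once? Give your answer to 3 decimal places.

After k distinct servers have appeared, the next request gives a new one with probability (36-k)/36, so the expected wait for the (k+1)-th is 36/(36-k).
E[T] = 36/36 + 36/35 + 36/34 + ... + 36/2 + 36/1 = 36·H_{36}.
H_{36} = 4.1746, so E[T] = 150.2841.

150.284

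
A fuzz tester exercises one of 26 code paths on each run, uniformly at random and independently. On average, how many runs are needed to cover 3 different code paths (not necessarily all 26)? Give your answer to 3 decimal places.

3.123

Going from k to k+1 distinct takes a geometric number of runs with mean 26/(26-k).
Sum over k = 0,...,2: E = 26/26 + 26/25 + 26/24 = 3.1233.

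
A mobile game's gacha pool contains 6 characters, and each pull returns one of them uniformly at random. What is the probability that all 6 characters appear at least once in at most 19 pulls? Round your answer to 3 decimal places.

0.819

Let A_i be the event that character i is missing after 19 pulls. By inclusion–exclusion on the A_i,
P(all seen) = Σ_{j=0}^{6} (-1)^j C(6,j)((6-j)/6)^19
= 1.0000 - 0.1878 + 0.0068 - 0.0000 + 0.0000 - 0.0000 + 0.0000
= 0.8189.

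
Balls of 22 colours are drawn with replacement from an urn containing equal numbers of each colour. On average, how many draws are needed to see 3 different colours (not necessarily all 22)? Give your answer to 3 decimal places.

3.148

With k distinct colours already seen, the next new one arrives after an expected 22/(22-k) draws.
Sum over k = 0,...,2: E = 22/22 + 22/21 + 22/20 = 3.1476.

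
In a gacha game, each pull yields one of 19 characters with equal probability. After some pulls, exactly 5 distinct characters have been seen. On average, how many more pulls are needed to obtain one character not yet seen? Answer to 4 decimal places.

1.3571

Each pull yields a new character with probability (19-5)/19 = 14/19, so the wait is geometric with mean 19/14.
E = 19/14 = 1.35714.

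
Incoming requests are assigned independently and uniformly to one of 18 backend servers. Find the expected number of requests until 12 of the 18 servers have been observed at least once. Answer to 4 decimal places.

Going from k to k+1 distinct takes a geometric number of requests with mean 18/(18-k).
Sum over k = 0,...,11: E = 18/18 + 18/17 + 18/16 + ... + 18/8 + 18/7 = 18.81195.

18.8119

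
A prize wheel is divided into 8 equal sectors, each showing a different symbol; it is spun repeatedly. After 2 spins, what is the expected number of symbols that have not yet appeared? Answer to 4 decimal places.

6.1250

For each symbol, P(unseen after 2) = (7/8)^2 = 0.76563.
By linearity of expectation, E[unseen] = 8·(7/8)^2 = 6.12500.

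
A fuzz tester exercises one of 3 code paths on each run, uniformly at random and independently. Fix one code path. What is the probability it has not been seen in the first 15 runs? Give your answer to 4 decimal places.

0.0023

On each run the fixed code path fails to appear with probability 2/3.
P(still missing after 15) = (2/3)^15 = 0.00228.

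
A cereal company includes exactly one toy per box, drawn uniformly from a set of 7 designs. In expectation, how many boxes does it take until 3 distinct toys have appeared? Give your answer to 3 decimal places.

With k distinct toys already seen, the next new one arrives after an expected 7/(7-k) boxes.
Sum over k = 0,...,2: E = 7/7 + 7/6 + 7/5 = 3.5667.

3.567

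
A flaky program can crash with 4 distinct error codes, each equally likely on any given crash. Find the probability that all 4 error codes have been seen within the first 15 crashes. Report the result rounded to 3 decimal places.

Let A_i be the event that error code i is missing after 15 crashes. By inclusion–exclusion on the A_i,
P(all seen) = Σ_{j=0}^{4} (-1)^j C(4,j)((4-j)/4)^15
= 1.0000 - 0.0535 + 0.0002 - 0.0000 + 0.0000
= 0.9467.

0.947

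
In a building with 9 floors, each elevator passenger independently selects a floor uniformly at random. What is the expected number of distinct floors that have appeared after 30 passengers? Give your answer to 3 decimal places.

For each floor, P(seen in 30 passengers) = 1 - (8/9)^30 = 0.9708.
By linearity of expectation, E[distinct seen] = 9·(1 - (8/9)^30) = 8.7372.

8.737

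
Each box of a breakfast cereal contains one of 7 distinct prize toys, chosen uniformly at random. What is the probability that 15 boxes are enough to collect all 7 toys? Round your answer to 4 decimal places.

By inclusion–exclusion over which toys are missing,
P(all seen) = Σ_{j=0}^{7} (-1)^j C(7,j)((7-j)/7)^15
= 1.00000 - 0.69326 + 0.13499 - 0.00792 + 0.00011 - 0.00000 + 0.00000 - 0.00000
= 0.43392.

0.4339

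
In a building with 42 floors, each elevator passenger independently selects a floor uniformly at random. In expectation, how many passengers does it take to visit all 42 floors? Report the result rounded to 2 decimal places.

Split into phases: going from k distinct to k+1 distinct takes on average 42/(42-k) passengers.
E[T] = 42/42 + 42/41 + 42/40 + ... + 42/2 + 42/1 = 42·H_{42}.
H_{42} = 4.327, so E[T] = 181.723.

181.72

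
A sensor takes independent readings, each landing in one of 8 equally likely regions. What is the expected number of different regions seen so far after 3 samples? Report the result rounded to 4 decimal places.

For each region, P(seen in 3 samples) = 1 - (7/8)^3 = 0.33008.
By linearity of expectation, E[distinct seen] = 8·(1 - (7/8)^3) = 2.64063.

2.6406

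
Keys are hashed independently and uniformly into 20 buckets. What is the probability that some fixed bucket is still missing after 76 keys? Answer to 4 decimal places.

On each key the fixed bucket fails to appear with probability 19/20.
P(still missing after 76) = (19/20)^76 = 0.02028.

0.0203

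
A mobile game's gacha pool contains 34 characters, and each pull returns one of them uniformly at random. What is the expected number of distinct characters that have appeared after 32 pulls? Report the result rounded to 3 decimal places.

For each character, P(seen in 32 pulls) = 1 - (33/34)^32 = 0.6153.
By linearity of expectation, E[distinct seen] = 34·(1 - (33/34)^32) = 20.9202.

20.920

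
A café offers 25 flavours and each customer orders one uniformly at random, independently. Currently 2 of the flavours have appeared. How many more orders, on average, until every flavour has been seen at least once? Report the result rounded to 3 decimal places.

93.357

The wait to go from k to k+1 distinct flavours is geometric with mean 25/(25-k).
Sum over k = 2,...,24: E = 25/23 + 25/22 + 25/21 + ... + 25/2 + 25/1 = 93.3573.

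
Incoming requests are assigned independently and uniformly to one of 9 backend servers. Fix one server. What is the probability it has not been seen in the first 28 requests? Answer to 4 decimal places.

0.0370

On each request the fixed server fails to appear with probability 8/9.
P(still missing after 28) = (8/9)^28 = 0.03696.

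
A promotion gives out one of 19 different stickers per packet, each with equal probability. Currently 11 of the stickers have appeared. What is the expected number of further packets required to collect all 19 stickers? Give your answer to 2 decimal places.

With k distinct stickers already seen, the next new one takes an expected 19/(19-k) packets.
Sum over k = 11,...,18: E = 19/8 + 19/7 + 19/6 + ... + 19/2 + 19/1 = 51.639.

51.64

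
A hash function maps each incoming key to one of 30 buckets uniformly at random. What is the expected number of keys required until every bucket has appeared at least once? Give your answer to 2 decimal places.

119.85

Split into phases: going from k distinct to k+1 distinct takes on average 30/(30-k) keys.
E[T] = 30/30 + 30/29 + 30/28 + ... + 30/2 + 30/1 = 30·H_{30}.
H_{30} = 3.995, so E[T] = 119.850.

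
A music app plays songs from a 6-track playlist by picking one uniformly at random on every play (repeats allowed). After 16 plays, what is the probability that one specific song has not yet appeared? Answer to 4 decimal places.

On each play the fixed song fails to appear with probability 5/6.
P(still missing after 16) = (5/6)^16 = 0.05409.

0.0541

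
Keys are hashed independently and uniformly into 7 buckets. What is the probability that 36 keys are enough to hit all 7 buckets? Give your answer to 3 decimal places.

Let A_i be the event that bucket i is missing after 36 keys. By inclusion–exclusion on the A_i,
P(all seen) = Σ_{j=0}^{7} (-1)^j C(7,j)((7-j)/7)^36
= 1.0000 - 0.0272 + 0.0001 - 0.0000 + 0.0000 - 0.0000 + 0.0000 - 0.0000
= 0.9729.

0.973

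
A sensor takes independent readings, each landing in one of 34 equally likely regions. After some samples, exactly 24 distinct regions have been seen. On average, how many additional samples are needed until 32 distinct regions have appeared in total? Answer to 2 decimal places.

48.58

With k distinct regions already seen, the next new one takes an expected 34/(34-k) samples.
Sum over k = 24,...,31: E = 34/10 + 34/9 + 34/8 + ... + 34/4 + 34/3 = 48.585.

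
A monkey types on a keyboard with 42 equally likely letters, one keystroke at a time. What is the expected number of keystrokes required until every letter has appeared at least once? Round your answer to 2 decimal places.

181.72

After k distinct letters have appeared, the next keystroke gives a new one with probability (42-k)/42, so the expected wait for the (k+1)-th is 42/(42-k).
E[T] = 42/42 + 42/41 + 42/40 + ... + 42/2 + 42/1 = 42·H_{42}.
H_{42} = 4.327, so E[T] = 181.723.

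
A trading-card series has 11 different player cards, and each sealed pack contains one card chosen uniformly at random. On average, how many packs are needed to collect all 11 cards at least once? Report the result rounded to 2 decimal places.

After k distinct cards have appeared, the next pack gives a new one with probability (11-k)/11, so the expected wait for the (k+1)-th is 11/(11-k).
E[T] = 11/11 + 11/10 + 11/9 + ... + 11/2 + 11/1 = 11·H_{11}.
H_{11} = 3.020, so E[T] = 33.219.

33.22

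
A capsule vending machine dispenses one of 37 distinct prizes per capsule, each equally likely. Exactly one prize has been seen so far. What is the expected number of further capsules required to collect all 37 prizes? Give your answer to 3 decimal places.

With k distinct prizes already seen, the next new one takes an expected 37/(37-k) capsules.
Sum over k = 1,...,36: E = 37/36 + 37/35 + 37/34 + ... + 37/2 + 37/1 = 154.4587.

154.459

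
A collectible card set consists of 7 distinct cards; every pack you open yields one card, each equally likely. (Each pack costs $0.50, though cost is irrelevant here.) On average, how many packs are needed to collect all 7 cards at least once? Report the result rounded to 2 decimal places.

18.15

After k distinct cards have appeared, the next pack gives a new one with probability (7-k)/7, so the expected wait for the (k+1)-th is 7/(7-k).
E[T] = 7/7 + 7/6 + 7/5 + ... + 7/2 + 7/1 = 7·H_{7}.
H_{7} = 2.593, so E[T] = 18.150.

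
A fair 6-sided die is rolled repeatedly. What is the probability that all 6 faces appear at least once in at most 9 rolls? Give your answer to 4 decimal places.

By inclusion–exclusion over which faces are missing,
P(all seen) = Σ_{j=0}^{6} (-1)^j C(6,j)((6-j)/6)^9
= 1.00000 - 1.16284 + 0.39018 - 0.03906 + 0.00076 - 0.00000 + 0.00000
= 0.18904.

0.1890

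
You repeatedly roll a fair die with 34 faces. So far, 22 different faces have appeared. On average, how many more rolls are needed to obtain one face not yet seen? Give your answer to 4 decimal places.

2.8333

Each roll yields a new face with probability (34-22)/34 = 12/34, so the wait is geometric with mean 34/12.
E = 34/12 = 2.83333.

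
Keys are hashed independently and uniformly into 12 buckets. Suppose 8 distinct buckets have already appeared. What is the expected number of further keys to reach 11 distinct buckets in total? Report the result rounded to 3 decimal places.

13.000

From k distinct to k+1 distinct takes on average 12/(12-k) keys.
Sum over k = 8,...,10: E = 12/4 + 12/3 + 12/2 = 13.0000.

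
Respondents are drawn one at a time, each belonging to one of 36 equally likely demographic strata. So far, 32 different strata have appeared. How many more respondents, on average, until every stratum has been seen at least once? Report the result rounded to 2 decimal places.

From k distinct to k+1 distinct takes on average 36/(36-k) respondents.
Sum over k = 32,...,35: E = 36/4 + 36/3 + 36/2 + 36/1 = 75.000.

75.00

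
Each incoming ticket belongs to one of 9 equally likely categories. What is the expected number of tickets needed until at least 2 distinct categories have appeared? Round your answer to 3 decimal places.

Going from k to k+1 distinct takes a geometric number of tickets with mean 9/(9-k).
Sum over k = 0,...,1: E = 9/9 + 9/8 = 2.1250.

2.125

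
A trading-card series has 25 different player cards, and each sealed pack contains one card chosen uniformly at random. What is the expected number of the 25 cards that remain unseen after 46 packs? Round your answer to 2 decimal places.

For each card, P(unseen after 46) = (24/25)^46 = 0.153.
By linearity of expectation, E[unseen] = 25·(24/25)^46 = 3.823.

3.82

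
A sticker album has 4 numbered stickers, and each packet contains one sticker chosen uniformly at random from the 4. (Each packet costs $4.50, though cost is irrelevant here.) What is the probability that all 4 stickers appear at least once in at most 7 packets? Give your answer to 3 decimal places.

Let A_i be the event that sticker i is missing after 7 packets. By inclusion–exclusion on the A_i,
P(all seen) = Σ_{j=0}^{4} (-1)^j C(4,j)((4-j)/4)^7
= 1.0000 - 0.5339 + 0.0469 - 0.0002 + 0.0000
= 0.5127.

0.513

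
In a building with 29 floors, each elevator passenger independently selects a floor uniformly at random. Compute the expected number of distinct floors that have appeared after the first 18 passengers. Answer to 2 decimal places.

For each floor, P(seen in 18 passengers) = 1 - (28/29)^18 = 0.468.
By linearity of expectation, E[distinct seen] = 29·(1 - (28/29)^18) = 13.580.

13.58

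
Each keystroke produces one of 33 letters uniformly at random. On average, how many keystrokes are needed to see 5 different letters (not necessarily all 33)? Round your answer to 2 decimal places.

Going from k to k+1 distinct takes a geometric number of keystrokes with mean 33/(33-k).
Sum over k = 0,...,4: E = 33/33 + 33/32 + 33/31 + 33/30 + 33/29 = 5.334.

5.33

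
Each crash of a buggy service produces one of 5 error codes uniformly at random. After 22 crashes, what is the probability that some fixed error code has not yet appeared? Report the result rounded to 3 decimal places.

0.007

On each crash the fixed error code fails to appear with probability 4/5.
P(still missing after 22) = (4/5)^22 = 0.0074.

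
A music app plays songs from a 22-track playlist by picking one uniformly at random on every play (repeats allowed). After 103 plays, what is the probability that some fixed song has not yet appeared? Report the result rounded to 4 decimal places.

On each play the fixed song fails to appear with probability 21/22.
P(still missing after 103) = (21/22)^103 = 0.00830.

0.0083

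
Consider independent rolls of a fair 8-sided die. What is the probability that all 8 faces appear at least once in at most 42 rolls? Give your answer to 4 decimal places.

Let A_i be the event that face i is missing after 42 rolls. By inclusion–exclusion on the A_i,
P(all seen) = Σ_{j=0}^{8} (-1)^j C(8,j)((8-j)/8)^42
= 1.00000 - 0.02934 + 0.00016 - 0.00000 + 0.00000 - 0.00000 + 0.00000 - 0.00000 + 0.00000
= 0.97082.

0.9708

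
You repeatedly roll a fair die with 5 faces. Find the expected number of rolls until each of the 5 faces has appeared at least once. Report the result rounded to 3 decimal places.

After k distinct faces have appeared, the next roll gives a new one with probability (5-k)/5, so the expected wait for the (k+1)-th is 5/(5-k).
E[T] = 5/5 + 5/4 + 5/3 + 5/2 + 5/1 = 5·H_{5}.
H_{5} = 2.2833, so E[T] = 11.4167.

11.417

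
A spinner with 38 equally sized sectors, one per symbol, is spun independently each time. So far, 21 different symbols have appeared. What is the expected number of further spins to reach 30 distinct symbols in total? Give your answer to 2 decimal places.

27.42

With k distinct symbols already seen, the next new one takes an expected 38/(38-k) spins.
Sum over k = 21,...,29: E = 38/17 + 38/16 + 38/15 + ... + 38/10 + 38/9 = 27.424.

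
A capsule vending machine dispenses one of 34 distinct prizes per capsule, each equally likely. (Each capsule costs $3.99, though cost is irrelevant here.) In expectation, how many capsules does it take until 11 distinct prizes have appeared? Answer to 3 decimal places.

13.053

With k distinct prizes already seen, the next new one arrives after an expected 34/(34-k) capsules.
Sum over k = 0,...,10: E = 34/34 + 34/33 + 34/32 + ... + 34/25 + 34/24 = 13.0532.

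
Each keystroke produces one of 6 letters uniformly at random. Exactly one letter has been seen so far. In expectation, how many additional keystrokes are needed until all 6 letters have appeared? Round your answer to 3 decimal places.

13.700

The wait to go from k to k+1 distinct letters is geometric with mean 6/(6-k).
Sum over k = 1,...,5: E = 6/5 + 6/4 + 6/3 + 6/2 + 6/1 = 13.7000.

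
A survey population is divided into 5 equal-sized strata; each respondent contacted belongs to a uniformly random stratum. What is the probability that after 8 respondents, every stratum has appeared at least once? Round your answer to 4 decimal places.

0.3226

By inclusion–exclusion over which strata are missing,
P(all seen) = Σ_{j=0}^{5} (-1)^j C(5,j)((5-j)/5)^8
= 1.00000 - 0.83886 + 0.16796 - 0.00655 + 0.00001 - 0.00000
= 0.32256.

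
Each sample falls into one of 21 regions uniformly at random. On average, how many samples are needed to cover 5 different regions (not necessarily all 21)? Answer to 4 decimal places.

5.5572

With k distinct regions already seen, the next new one arrives after an expected 21/(21-k) samples.
Sum over k = 0,...,4: E = 21/21 + 21/20 + 21/19 + 21/18 + 21/17 = 5.55722.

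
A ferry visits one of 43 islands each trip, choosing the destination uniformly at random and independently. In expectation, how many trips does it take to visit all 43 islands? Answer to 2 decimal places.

187.05

The wait to go from k to k+1 distinct islands is geometric with mean 43/(43-k).
E[T] = 43/43 + 43/42 + 43/41 + ... + 43/2 + 43/1 = 43·H_{43}.
H_{43} = 4.350, so E[T] = 187.050.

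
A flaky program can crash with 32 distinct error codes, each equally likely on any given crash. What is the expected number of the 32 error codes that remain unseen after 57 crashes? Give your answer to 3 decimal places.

5.239

For each error code, P(unseen after 57) = (31/32)^57 = 0.1637.
By linearity of expectation, E[unseen] = 32·(31/32)^57 = 5.2386.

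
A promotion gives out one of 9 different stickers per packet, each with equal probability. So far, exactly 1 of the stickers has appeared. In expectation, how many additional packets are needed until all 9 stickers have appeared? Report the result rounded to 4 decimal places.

The wait to go from k to k+1 distinct stickers is geometric with mean 9/(9-k).
Sum over k = 1,...,8: E = 9/8 + 9/7 + 9/6 + ... + 9/2 + 9/1 = 24.46071.

24.4607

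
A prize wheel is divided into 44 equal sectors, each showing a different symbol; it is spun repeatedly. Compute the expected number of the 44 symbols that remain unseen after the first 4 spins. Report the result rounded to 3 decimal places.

For each symbol, P(unseen after 4) = (43/44)^4 = 0.9121.
By linearity of expectation, E[unseen] = 44·(43/44)^4 = 40.1343.

40.134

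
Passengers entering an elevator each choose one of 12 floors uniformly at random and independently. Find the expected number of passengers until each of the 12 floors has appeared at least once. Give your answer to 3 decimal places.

Split into phases: going from k distinct to k+1 distinct takes on average 12/(12-k) passengers.
E[T] = 12/12 + 12/11 + 12/10 + ... + 12/2 + 12/1 = 12·H_{12}.
H_{12} = 3.1032, so E[T] = 37.2385.

37.239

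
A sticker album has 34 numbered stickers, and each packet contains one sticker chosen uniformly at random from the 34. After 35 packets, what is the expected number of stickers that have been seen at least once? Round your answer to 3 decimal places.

For each sticker, P(seen in 35 packets) = 1 - (33/34)^35 = 0.6483.
By linearity of expectation, E[distinct seen] = 34·(1 - (33/34)^35) = 22.0407.

22.041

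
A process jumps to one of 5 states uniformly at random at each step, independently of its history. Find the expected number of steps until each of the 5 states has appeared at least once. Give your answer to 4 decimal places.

The wait to go from k to k+1 distinct states is geometric with mean 5/(5-k).
E[T] = 5/5 + 5/4 + 5/3 + 5/2 + 5/1 = 5·H_{5}.
H_{5} = 2.28333, so E[T] = 11.41667.

11.4167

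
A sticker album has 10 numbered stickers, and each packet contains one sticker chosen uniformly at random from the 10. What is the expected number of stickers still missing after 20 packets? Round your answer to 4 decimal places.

For each sticker, P(unseen after 20) = (9/10)^20 = 0.12158.
By linearity of expectation, E[unseen] = 10·(9/10)^20 = 1.21577.

1.2158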